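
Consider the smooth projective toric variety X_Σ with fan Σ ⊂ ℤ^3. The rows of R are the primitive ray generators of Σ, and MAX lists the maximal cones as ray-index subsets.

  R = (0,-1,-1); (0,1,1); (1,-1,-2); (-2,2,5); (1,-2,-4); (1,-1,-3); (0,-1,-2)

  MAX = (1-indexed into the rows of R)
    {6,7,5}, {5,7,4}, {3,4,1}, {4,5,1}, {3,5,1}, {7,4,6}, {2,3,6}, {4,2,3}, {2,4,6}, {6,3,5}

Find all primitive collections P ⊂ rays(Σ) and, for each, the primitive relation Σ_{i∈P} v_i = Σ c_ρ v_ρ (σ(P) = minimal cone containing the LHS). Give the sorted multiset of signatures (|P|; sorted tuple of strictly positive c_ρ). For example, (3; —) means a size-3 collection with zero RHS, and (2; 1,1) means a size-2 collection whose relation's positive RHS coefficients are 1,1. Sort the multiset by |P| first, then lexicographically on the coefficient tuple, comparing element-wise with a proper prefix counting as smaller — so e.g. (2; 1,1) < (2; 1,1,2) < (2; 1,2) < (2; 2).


The 9 primitive collections of Σ (r=7, n=3):

  {1,2}:  v_{1} + v_{2} = 0 — sig = (2; —)
  {1,6}:  v_{1} + v_{6} = v_{5} — sig = (2; 1)
  {2,5}:  v_{2} + v_{5} = v_{6} — sig = (2; 1)
  {3,7}:  v_{3} + v_{7} = v_{5} — sig = (2; 1)
  {1,7}:  v_{1} + v_{7} = v_{4} + 2·v_{5} — sig = (2; 1,2)
  {2,7}:  v_{2} + v_{7} = v_{4} + 2·v_{6} — sig = (2; 1,2)
  {3,4,6}:  v_{3} + v_{4} + v_{6} = 0 — sig = (3; —)
  {3,4,5}:  v_{3} + v_{4} + v_{5} = v_{1} — sig = (3; 1)
  {4,5,6}:  v_{4} + v_{5} + v_{6} = v_{7} — sig = (3; 1)

so the primitive-relation signature multiset is
[(2; —), (2; 1), (2; 1), (2; 1), (2; 1,2), (2; 1,2), (3; —), (3; 1), (3; 1)]


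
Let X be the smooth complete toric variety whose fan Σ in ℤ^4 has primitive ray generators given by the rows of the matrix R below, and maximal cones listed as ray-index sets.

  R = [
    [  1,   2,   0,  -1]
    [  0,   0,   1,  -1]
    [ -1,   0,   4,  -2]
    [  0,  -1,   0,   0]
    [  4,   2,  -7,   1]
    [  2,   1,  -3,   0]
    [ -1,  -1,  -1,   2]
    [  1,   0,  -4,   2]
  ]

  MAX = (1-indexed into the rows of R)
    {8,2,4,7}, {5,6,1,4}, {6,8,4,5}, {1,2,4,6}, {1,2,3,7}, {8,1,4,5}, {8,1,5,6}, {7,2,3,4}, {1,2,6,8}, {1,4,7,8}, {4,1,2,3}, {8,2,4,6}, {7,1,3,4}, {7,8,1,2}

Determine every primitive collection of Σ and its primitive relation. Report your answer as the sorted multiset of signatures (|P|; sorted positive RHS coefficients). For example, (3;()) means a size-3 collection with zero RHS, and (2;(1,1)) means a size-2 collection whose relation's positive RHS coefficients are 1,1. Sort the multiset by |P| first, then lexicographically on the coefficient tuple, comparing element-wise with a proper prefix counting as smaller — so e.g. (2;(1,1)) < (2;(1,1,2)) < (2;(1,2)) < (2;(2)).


Σ has 9 primitive collections:

  P={3,8}:  v_{3} + v_{8} = 0 ; sig = (2;())
  P={6,7}:  v_{6} + v_{7} = v_{8} ; sig = (2;(1))
  P={3,5}:  v_{3} + v_{5} = v_{1} + v_{4} + v_{6} ; sig = (2;(1,1,1))
  P={3,6}:  v_{3} + v_{6} = v_{1} + v_{2} + v_{4} ; sig = (2;(1,1,1))
  P={5,7}:  v_{5} + v_{7} = v_{1} + v_{4} + 2·v_{8} ; sig = (2;(1,1,2))
  P={2,5}:  v_{2} + v_{5} = 2·v_{6} ; sig = (2;(2))
  P={1,2,4,7}:  v_{1} + v_{2} + v_{4} + v_{7} = 0 ; sig = (4;())
  P={1,2,4,8}:  v_{1} + v_{2} + v_{4} + v_{8} = v_{6} ; sig = (4;(1))
  P={1,4,6,8}:  v_{1} + v_{4} + v_{6} + v_{8} = v_{5} ; sig = (4;(1))

Hence PRS(X_Σ) =
[(2;()), (2;(1)), (2;(1,1,1)), (2;(1,1,1)), (2;(1,1,2)), (2;(2)), (4;()), (4;(1)), (4;(1))]


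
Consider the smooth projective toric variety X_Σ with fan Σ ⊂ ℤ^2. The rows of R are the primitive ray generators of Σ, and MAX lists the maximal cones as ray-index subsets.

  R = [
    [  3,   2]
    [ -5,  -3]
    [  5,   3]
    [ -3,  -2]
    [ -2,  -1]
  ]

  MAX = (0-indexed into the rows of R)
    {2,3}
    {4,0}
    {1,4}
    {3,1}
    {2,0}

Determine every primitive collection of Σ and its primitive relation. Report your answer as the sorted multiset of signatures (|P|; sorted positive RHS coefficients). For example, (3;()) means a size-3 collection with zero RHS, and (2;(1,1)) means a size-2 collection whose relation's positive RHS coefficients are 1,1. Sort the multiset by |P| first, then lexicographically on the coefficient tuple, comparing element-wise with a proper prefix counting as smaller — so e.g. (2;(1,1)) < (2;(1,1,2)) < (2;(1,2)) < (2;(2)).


Primitive collections (5):

  P = {0,3}:  v_{0} + v_{3} = 0  so sig = (2;())
  P = {1,2}:  v_{1} + v_{2} = 0  so sig = (2;())
  P = {0,1}:  v_{0} + v_{1} = v_{4}  so sig = (2;(1))
  P = {2,4}:  v_{2} + v_{4} = v_{0}  so sig = (2;(1))
  P = {3,4}:  v_{3} + v_{4} = v_{1}  so sig = (2;(1))

Hence PRS(X_Σ) =
{ (2;()) ×2,  (2;(1)) ×3 }


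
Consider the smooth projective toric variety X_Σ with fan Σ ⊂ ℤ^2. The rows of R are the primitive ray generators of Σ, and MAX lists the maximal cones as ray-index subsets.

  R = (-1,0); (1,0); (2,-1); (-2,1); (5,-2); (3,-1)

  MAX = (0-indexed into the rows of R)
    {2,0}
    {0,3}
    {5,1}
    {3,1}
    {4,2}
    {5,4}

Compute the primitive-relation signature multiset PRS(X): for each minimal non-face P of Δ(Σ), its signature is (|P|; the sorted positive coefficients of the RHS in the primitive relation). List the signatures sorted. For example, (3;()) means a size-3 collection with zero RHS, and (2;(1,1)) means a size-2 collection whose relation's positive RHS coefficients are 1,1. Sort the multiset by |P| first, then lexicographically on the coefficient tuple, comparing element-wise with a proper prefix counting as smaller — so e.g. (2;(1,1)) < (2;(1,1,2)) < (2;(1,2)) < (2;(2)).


The 9 primitive collections of Σ (r=6, n=2):

  {0,1}:  v_{0} + v_{1} = 0  ⟹  sig = (2;())
  {2,3}:  v_{2} + v_{3} = 0  ⟹  sig = (2;())
  {0,5}:  v_{0} + v_{5} = v_{2}  ⟹  sig = (2;(1))
  {1,2}:  v_{1} + v_{2} = v_{5}  ⟹  sig = (2;(1))
  {2,5}:  v_{2} + v_{5} = v_{4}  ⟹  sig = (2;(1))
  {3,4}:  v_{3} + v_{4} = v_{5}  ⟹  sig = (2;(1))
  {3,5}:  v_{3} + v_{5} = v_{1}  ⟹  sig = (2;(1))
  {0,4}:  v_{0} + v_{4} = 2·v_{2}  ⟹  sig = (2;(2))
  {1,4}:  v_{1} + v_{4} = 2·v_{5}  ⟹  sig = (2;(2))

so the primitive-relation signature multiset is
    (2;())
    (2;())
    (2;(1))
    (2;(1))
    (2;(1))
    (2;(1))
    (2;(1))
    (2;(2))
    (2;(2))


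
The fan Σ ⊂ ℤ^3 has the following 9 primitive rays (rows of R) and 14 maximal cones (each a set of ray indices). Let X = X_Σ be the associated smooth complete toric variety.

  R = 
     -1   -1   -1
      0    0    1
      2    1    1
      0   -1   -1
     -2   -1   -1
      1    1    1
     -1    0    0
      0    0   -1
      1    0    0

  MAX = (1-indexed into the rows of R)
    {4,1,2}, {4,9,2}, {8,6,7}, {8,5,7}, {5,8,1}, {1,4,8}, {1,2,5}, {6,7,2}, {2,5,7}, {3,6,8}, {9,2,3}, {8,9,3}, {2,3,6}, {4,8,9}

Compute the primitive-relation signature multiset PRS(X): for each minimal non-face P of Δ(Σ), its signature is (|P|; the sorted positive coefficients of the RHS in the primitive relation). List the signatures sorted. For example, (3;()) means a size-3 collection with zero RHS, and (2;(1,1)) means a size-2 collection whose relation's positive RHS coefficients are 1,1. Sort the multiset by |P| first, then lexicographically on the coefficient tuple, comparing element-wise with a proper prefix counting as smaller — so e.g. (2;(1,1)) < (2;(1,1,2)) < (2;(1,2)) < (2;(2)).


15 collections generate NE(X_Σ); each relation:

  {1,6}:  v_{1} + v_{6} = 0  ⇒ sig = (2;())
  {2,8}:  v_{2} + v_{8} = 0  ⇒ sig = (2;())
  {3,5}:  v_{3} + v_{5} = 0  ⇒ sig = (2;())
  {7,9}:  v_{7} + v_{9} = 0  ⇒ sig = (2;())
  {1,3}:  v_{1} + v_{3} = v_{9}  ⇒ sig = (2;(1))
  {1,7}:  v_{1} + v_{7} = v_{5}  ⇒ sig = (2;(1))
  {1,9}:  v_{1} + v_{9} = v_{4}  ⇒ sig = (2;(1))
  {3,7}:  v_{3} + v_{7} = v_{6}  ⇒ sig = (2;(1))
  {4,6}:  v_{4} + v_{6} = v_{9}  ⇒ sig = (2;(1))
  {4,7}:  v_{4} + v_{7} = v_{1}  ⇒ sig = (2;(1))
  {5,6}:  v_{5} + v_{6} = v_{7}  ⇒ sig = (2;(1))
  {5,9}:  v_{5} + v_{9} = v_{1}  ⇒ sig = (2;(1))
  {6,9}:  v_{6} + v_{9} = v_{3}  ⇒ sig = (2;(1))
  {3,4}:  v_{3} + v_{4} = 2·v_{9}  ⇒ sig = (2;(2))
  {4,5}:  v_{4} + v_{5} = 2·v_{1}  ⇒ sig = (2;(2))

Signatures (|P|; sorted positive RHS coefficients), sorted:
    (2;())
    (2;())
    (2;())
    (2;())
    (2;(1))
    (2;(1))
    (2;(1))
    (2;(1))
    (2;(1))
    (2;(1))
    (2;(1))
    (2;(1))
    (2;(1))
    (2;(2))
    (2;(2))


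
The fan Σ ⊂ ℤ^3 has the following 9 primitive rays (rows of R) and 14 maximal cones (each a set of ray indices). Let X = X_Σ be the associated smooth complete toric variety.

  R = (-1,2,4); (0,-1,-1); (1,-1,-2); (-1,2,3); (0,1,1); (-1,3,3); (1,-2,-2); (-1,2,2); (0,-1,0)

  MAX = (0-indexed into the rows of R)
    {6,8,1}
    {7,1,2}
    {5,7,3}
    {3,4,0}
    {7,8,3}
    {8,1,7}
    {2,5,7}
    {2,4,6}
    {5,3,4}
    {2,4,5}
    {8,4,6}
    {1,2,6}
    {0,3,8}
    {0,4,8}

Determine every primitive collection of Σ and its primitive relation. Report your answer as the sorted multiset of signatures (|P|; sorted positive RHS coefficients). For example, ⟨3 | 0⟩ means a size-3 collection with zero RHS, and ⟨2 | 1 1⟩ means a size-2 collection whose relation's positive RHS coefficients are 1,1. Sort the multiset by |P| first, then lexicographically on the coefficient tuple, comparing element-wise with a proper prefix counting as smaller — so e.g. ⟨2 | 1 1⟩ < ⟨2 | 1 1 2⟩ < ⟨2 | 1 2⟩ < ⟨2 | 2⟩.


Δ(Σ) — 9 vertices, 16 min non-faces:

  P = {1,4}:  v_{1} + v_{4} = 0 ; sig = ⟨2 | 0⟩
  P = {6,7}:  v_{6} + v_{7} = 0 ; sig = ⟨2 | 0⟩
  P = {1,5}:  v_{1} + v_{5} = v_{7} ; sig = ⟨2 | 1⟩
  P = {2,3}:  v_{2} + v_{3} = v_{4} ; sig = ⟨2 | 1⟩
  P = {2,8}:  v_{2} + v_{8} = v_{6} ; sig = ⟨2 | 1⟩
  P = {4,7}:  v_{4} + v_{7} = v_{5} ; sig = ⟨2 | 1⟩
  P = {5,6}:  v_{5} + v_{6} = v_{4} ; sig = ⟨2 | 1⟩
  P = {5,8}:  v_{5} + v_{8} = v_{3} ; sig = ⟨2 | 1⟩
  P = {0,1}:  v_{0} + v_{1} = v_{3} + v_{8} ; sig = ⟨2 | 1 1⟩
  P = {1,3}:  v_{1} + v_{3} = v_{7} + v_{8} ; sig = ⟨2 | 1 1⟩
  P = {3,6}:  v_{3} + v_{6} = v_{4} + v_{8} ; sig = ⟨2 | 1 1⟩
  P = {0,2}:  v_{0} + v_{2} = 2·v_{4} + v_{8} ; sig = ⟨2 | 1 2⟩
  P = {0,5}:  v_{0} + v_{5} = 2·v_{3} + v_{4} ; sig = ⟨2 | 1 2⟩
  P = {0,7}:  v_{0} + v_{7} = 2·v_{3} ; sig = ⟨2 | 2⟩
  P = {0,6}:  v_{0} + v_{6} = 2·v_{4} + 2·v_{8} ; sig = ⟨2 | 2 2⟩
  P = {3,4,8}:  v_{3} + v_{4} + v_{8} = v_{0} ; sig = ⟨3 | 1⟩

so the primitive-relation signature multiset is
[⟨2 | 0⟩, ⟨2 | 0⟩, ⟨2 | 1⟩, ⟨2 | 1⟩, ⟨2 | 1⟩, ⟨2 | 1⟩, ⟨2 | 1⟩, ⟨2 | 1⟩, ⟨2 | 1 1⟩, ⟨2 | 1 1⟩, ⟨2 | 1 1⟩, ⟨2 | 1 2⟩, ⟨2 | 1 2⟩, ⟨2 | 2⟩, ⟨2 | 2 2⟩, ⟨3 | 1⟩]


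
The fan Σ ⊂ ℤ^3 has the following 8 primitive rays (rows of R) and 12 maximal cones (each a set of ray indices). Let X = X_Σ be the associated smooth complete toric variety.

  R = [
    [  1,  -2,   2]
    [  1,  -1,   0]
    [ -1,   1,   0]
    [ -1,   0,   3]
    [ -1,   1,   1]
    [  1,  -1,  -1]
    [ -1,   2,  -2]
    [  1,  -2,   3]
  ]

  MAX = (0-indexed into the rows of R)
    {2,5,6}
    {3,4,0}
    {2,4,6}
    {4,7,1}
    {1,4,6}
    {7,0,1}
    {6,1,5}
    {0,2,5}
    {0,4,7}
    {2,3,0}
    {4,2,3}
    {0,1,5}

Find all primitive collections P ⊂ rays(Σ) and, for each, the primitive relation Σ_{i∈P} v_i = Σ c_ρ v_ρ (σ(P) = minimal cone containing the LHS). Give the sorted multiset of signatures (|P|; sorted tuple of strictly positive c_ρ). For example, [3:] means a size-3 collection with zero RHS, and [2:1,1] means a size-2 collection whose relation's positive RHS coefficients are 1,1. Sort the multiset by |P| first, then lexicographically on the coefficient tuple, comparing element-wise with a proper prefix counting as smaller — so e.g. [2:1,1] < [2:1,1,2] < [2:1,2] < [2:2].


Minimal non-faces — 12 found among 8 rays, 12 max cones:

  P={0,6}:  v_{0} + v_{6} = 0 — sig = [2:]
  P={1,2}:  v_{1} + v_{2} = 0 — sig = [2:]
  P={4,5}:  v_{4} + v_{5} = 0 — sig = [2:]
  P={1,3}:  v_{1} + v_{3} = v_{0} + v_{4} — sig = [2:1,1]
  P={2,7}:  v_{2} + v_{7} = v_{0} + v_{4} — sig = [2:1,1]
  P={3,5}:  v_{3} + v_{5} = v_{0} + v_{2} — sig = [2:1,1]
  P={3,6}:  v_{3} + v_{6} = v_{2} + v_{4} — sig = [2:1,1]
  P={5,7}:  v_{5} + v_{7} = v_{0} + v_{1} — sig = [2:1,1]
  P={6,7}:  v_{6} + v_{7} = v_{1} + v_{4} — sig = [2:1,1]
  P={3,7}:  v_{3} + v_{7} = 2·v_{0} + 2·v_{4} — sig = [2:2,2]
  P={0,1,4}:  v_{0} + v_{1} + v_{4} = v_{7} — sig = [3:1]
  P={0,2,4}:  v_{0} + v_{2} + v_{4} = v_{3} — sig = [3:1]

Sorted signature multiset PRS(X):
{ [2:] ×3,  [2:1,1] ×6,  [2:2,2],  [3:1] ×2 }


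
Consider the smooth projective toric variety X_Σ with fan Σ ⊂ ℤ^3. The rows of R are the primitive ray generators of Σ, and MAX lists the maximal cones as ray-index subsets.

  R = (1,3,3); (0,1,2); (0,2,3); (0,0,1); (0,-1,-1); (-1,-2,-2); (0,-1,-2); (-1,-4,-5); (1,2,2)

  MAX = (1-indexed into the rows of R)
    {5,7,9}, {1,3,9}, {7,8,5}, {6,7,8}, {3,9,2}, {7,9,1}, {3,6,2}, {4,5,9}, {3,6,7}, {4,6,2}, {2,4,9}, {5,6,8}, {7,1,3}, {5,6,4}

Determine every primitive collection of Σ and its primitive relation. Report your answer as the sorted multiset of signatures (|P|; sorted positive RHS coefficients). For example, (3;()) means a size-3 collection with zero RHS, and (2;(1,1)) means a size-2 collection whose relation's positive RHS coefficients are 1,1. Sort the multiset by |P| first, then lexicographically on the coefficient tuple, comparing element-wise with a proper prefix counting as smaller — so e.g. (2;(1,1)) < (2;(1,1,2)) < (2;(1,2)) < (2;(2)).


17 minimal non-faces of Δ(Σ) (on 9 rays):

  P = {2,7}:  v_{2} + v_{7} = 0 ; sig = (2;())
  P = {6,9}:  v_{6} + v_{9} = 0 ; sig = (2;())
  P = {1,5}:  v_{1} + v_{5} = v_{9} ; sig = (2;(1))
  P = {1,8}:  v_{1} + v_{8} = v_{7} ; sig = (2;(1))
  P = {2,5}:  v_{2} + v_{5} = v_{4} ; sig = (2;(1))
  P = {3,5}:  v_{3} + v_{5} = v_{2} ; sig = (2;(1))
  P = {3,8}:  v_{3} + v_{8} = v_{6} ; sig = (2;(1))
  P = {4,7}:  v_{4} + v_{7} = v_{5} ; sig = (2;(1))
  P = {1,2}:  v_{1} + v_{2} = v_{3} + v_{9} ; sig = (2;(1,1))
  P = {1,4}:  v_{1} + v_{4} = v_{2} + v_{9} ; sig = (2;(1,1))
  P = {1,6}:  v_{1} + v_{6} = v_{3} + v_{7} ; sig = (2;(1,1))
  P = {2,8}:  v_{2} + v_{8} = v_{5} + v_{6} ; sig = (2;(1,1))
  P = {8,9}:  v_{8} + v_{9} = v_{5} + v_{7} ; sig = (2;(1,1))
  P = {4,8}:  v_{4} + v_{8} = 2·v_{5} + v_{6} ; sig = (2;(1,2))
  P = {3,4}:  v_{3} + v_{4} = 2·v_{2} ; sig = (2;(2))
  P = {3,7,9}:  v_{3} + v_{7} + v_{9} = v_{1} ; sig = (3;(1))
  P = {5,6,7}:  v_{5} + v_{6} + v_{7} = v_{8} ; sig = (3;(1))

Sorted signature multiset PRS(X):
    |P|=2: 15 collections, coeffs (), (), (1), (1), (1), (1), (1), (1), (1,1), (1,1), (1,1), (1,1), (1,1), (1,2), (2)
    |P|=3: 2 collections, coeffs (1), (1)


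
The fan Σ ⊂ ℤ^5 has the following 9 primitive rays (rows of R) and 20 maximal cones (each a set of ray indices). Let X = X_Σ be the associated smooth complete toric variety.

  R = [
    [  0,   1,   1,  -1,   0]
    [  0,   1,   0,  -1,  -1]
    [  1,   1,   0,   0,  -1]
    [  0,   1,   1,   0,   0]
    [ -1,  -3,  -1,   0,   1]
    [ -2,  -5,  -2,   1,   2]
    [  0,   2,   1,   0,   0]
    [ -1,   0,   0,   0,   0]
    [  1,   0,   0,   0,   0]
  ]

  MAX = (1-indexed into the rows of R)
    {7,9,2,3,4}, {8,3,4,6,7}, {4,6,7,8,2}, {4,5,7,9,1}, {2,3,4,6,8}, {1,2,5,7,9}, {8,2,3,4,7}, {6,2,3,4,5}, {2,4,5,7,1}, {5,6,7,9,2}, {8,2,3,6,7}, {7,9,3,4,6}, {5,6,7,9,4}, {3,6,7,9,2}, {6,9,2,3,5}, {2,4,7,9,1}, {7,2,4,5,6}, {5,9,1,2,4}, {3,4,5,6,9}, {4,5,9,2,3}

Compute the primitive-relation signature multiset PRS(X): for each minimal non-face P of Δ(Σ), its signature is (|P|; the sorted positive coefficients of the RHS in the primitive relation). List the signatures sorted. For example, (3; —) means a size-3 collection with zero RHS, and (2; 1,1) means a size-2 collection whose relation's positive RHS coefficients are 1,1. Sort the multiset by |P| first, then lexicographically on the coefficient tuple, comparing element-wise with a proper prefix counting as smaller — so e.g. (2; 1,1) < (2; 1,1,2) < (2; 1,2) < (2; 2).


Primitive collections (9):

  P = {8,9}:  v_{8} + v_{9} = 0  →  sig = (2; —)
  P = {1,3}:  v_{1} + v_{3} = v_{2} + v_{4} + v_{9}  →  sig = (2; 1,1,1)
  P = {5,8}:  v_{5} + v_{8} = v_{2} + v_{4} + v_{6}  →  sig = (2; 1,1,1)
  P = {1,8}:  v_{1} + v_{8} = v_{2} + v_{4} + v_{5} + v_{7}  →  sig = (2; 1,1,1,1)
  P = {1,6}:  v_{1} + v_{6} = 2·v_{5} + v_{7}  →  sig = (2; 1,2)
  P = {3,5,7}:  v_{3} + v_{5} + v_{7} = 0  →  sig = (3; —)
  P = {2,4,6,9}:  v_{2} + v_{4} + v_{6} + v_{9} = v_{5}  →  sig = (4; 1)
  P = {2,3,4,6,7}:  v_{2} + v_{3} + v_{4} + v_{6} + v_{7} = v_{8}  →  sig = (5; 1)
  P = {2,4,5,7,9}:  v_{2} + v_{4} + v_{5} + v_{7} + v_{9} = v_{1}  →  sig = (5; 1)

Signatures (|P|; sorted positive RHS coefficients), sorted:
[(2; —), (2; 1,1,1), (2; 1,1,1), (2; 1,1,1,1), (2; 1,2), (3; —), (4; 1), (5; 1), (5; 1)]


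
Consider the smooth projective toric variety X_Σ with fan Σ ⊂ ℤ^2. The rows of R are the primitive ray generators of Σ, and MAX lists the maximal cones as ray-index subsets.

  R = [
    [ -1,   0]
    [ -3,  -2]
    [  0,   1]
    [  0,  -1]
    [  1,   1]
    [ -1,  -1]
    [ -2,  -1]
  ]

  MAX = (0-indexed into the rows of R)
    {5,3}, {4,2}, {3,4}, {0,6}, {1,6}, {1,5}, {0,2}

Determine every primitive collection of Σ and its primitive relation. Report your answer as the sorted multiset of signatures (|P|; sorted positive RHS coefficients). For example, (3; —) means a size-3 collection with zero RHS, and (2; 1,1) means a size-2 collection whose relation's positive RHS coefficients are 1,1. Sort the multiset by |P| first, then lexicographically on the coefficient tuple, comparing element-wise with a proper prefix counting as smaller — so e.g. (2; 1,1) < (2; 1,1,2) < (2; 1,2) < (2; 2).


14 minimal non-faces of Δ(Σ) (on 7 rays):

  • {2,3}:  v_{2} + v_{3} = 0  ⟹  sig = (2; —)
  • {4,5}:  v_{4} + v_{5} = 0  ⟹  sig = (2; —)
  • {0,3}:  v_{0} + v_{3} = v_{5}  ⟹  sig = (2; 1)
  • {0,4}:  v_{0} + v_{4} = v_{2}  ⟹  sig = (2; 1)
  • {0,5}:  v_{0} + v_{5} = v_{6}  ⟹  sig = (2; 1)
  • {1,4}:  v_{1} + v_{4} = v_{6}  ⟹  sig = (2; 1)
  • {2,5}:  v_{2} + v_{5} = v_{0}  ⟹  sig = (2; 1)
  • {4,6}:  v_{4} + v_{6} = v_{0}  ⟹  sig = (2; 1)
  • {5,6}:  v_{5} + v_{6} = v_{1}  ⟹  sig = (2; 1)
  • {1,2}:  v_{1} + v_{2} = v_{0} + v_{6}  ⟹  sig = (2; 1,1)
  • {0,1}:  v_{0} + v_{1} = 2·v_{6}  ⟹  sig = (2; 2)
  • {2,6}:  v_{2} + v_{6} = 2·v_{0}  ⟹  sig = (2; 2)
  • {3,6}:  v_{3} + v_{6} = 2·v_{5}  ⟹  sig = (2; 2)
  • {1,3}:  v_{1} + v_{3} = 3·v_{5}  ⟹  sig = (2; 3)

Signatures (|P|; sorted positive RHS coefficients), sorted:
    (2; —)
    (2; —)
    (2; 1)
    (2; 1)
    (2; 1)
    (2; 1)
    (2; 1)
    (2; 1)
    (2; 1)
    (2; 1,1)
    (2; 2)
    (2; 2)
    (2; 2)
    (2; 3)


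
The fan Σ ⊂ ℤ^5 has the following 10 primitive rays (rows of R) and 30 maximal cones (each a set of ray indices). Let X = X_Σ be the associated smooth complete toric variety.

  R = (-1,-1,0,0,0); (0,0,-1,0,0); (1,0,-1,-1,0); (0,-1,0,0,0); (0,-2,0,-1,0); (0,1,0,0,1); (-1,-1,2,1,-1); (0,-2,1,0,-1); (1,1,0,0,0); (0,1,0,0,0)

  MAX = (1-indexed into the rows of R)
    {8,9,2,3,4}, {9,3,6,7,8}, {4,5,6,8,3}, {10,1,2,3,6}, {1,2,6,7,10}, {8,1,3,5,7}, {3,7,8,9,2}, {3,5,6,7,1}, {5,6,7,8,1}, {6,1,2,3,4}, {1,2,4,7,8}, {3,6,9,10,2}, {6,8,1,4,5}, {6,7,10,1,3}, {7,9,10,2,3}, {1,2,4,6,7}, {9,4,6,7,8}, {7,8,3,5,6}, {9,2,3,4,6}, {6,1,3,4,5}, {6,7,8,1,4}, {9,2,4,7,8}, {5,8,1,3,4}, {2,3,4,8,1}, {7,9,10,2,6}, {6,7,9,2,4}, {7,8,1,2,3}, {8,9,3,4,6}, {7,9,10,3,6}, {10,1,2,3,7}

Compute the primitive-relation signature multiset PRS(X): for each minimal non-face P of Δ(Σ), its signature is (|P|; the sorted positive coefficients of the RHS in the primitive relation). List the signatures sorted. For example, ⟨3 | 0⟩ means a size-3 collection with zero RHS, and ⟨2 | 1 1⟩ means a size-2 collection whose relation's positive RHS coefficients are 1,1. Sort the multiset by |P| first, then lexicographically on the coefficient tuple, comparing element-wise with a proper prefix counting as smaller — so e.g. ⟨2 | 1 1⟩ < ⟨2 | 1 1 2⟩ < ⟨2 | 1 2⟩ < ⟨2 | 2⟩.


Primitive collections (11):

  P={1,9}:  v_{1} + v_{9} = 0  ⇒ sig = ⟨2 | 0⟩
  P={4,10}:  v_{4} + v_{10} = 0  ⇒ sig = ⟨2 | 0⟩
  P={8,10}:  v_{8} + v_{10} = v_{3} + v_{7}  ⇒ sig = ⟨2 | 1 1⟩
  P={2,5}:  v_{2} + v_{5} = v_{1} + v_{3} + v_{4}  ⇒ sig = ⟨2 | 1 1 1⟩
  P={5,9}:  v_{5} + v_{9} = v_{3} + v_{6} + v_{8}  ⇒ sig = ⟨2 | 1 1 1⟩
  P={5,10}:  v_{5} + v_{10} = v_{1} + 2·v_{3} + v_{6} + v_{7}  ⇒ sig = ⟨2 | 1 1 1 2⟩
  P={2,6,8}:  v_{2} + v_{6} + v_{8} = v_{4}  ⇒ sig = ⟨3 | 1⟩
  P={3,4,7}:  v_{3} + v_{4} + v_{7} = v_{8}  ⇒ sig = ⟨3 | 1⟩
  P={4,5,7}:  v_{4} + v_{5} + v_{7} = v_{1} + v_{6} + 2·v_{8}  ⇒ sig = ⟨3 | 1 1 2⟩
  P={2,3,6,7}:  v_{2} + v_{3} + v_{6} + v_{7} = 0  ⇒ sig = ⟨4 | 0⟩
  P={1,3,6,8}:  v_{1} + v_{3} + v_{6} + v_{8} = v_{5}  ⇒ sig = ⟨4 | 1⟩

so the primitive-relation signature multiset is
    ⟨2 | 0⟩
    ⟨2 | 0⟩
    ⟨2 | 1 1⟩
    ⟨2 | 1 1 1⟩
    ⟨2 | 1 1 1⟩
    ⟨2 | 1 1 1 2⟩
    ⟨3 | 1⟩
    ⟨3 | 1⟩
    ⟨3 | 1 1 2⟩
    ⟨4 | 0⟩
    ⟨4 | 1⟩


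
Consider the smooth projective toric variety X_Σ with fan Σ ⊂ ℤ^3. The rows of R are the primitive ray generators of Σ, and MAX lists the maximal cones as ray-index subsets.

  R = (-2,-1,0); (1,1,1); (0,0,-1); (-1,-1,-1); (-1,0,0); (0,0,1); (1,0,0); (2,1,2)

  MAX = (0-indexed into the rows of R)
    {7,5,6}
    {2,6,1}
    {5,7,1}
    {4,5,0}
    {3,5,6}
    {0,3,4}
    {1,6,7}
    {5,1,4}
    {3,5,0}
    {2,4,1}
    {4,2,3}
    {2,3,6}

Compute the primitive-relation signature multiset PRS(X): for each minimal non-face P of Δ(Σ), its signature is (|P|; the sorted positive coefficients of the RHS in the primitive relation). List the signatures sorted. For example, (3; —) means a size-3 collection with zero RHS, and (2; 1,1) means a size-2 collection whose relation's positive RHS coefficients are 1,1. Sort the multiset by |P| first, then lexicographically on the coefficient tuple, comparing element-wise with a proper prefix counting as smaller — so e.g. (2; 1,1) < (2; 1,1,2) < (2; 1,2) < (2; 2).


Minimal non-faces — 12 found among 8 rays, 12 max cones:

  P={1,3}:  v_{1} + v_{3} = 0  →  sig = (2; —)
  P={2,5}:  v_{2} + v_{5} = 0  →  sig = (2; —)
  P={4,6}:  v_{4} + v_{6} = 0  →  sig = (2; —)
  P={0,1}:  v_{0} + v_{1} = v_{4} + v_{5}  →  sig = (2; 1,1)
  P={0,2}:  v_{0} + v_{2} = v_{3} + v_{4}  →  sig = (2; 1,1)
  P={0,6}:  v_{0} + v_{6} = v_{3} + v_{5}  →  sig = (2; 1,1)
  P={2,7}:  v_{2} + v_{7} = v_{1} + v_{6}  →  sig = (2; 1,1)
  P={3,7}:  v_{3} + v_{7} = v_{5} + v_{6}  →  sig = (2; 1,1)
  P={4,7}:  v_{4} + v_{7} = v_{1} + v_{5}  →  sig = (2; 1,1)
  P={0,7}:  v_{0} + v_{7} = 2·v_{5}  →  sig = (2; 2)
  P={1,5,6}:  v_{1} + v_{5} + v_{6} = v_{7}  →  sig = (3; 1)
  P={3,4,5}:  v_{3} + v_{4} + v_{5} = v_{0}  →  sig = (3; 1)

so the primitive-relation signature multiset is
    |P|=2: 10 collections, coeffs (), (), (), (1,1), (1,1), (1,1), (1,1), (1,1), (1,1), (2)
    |P|=3: 2 collections, coeffs (1), (1)


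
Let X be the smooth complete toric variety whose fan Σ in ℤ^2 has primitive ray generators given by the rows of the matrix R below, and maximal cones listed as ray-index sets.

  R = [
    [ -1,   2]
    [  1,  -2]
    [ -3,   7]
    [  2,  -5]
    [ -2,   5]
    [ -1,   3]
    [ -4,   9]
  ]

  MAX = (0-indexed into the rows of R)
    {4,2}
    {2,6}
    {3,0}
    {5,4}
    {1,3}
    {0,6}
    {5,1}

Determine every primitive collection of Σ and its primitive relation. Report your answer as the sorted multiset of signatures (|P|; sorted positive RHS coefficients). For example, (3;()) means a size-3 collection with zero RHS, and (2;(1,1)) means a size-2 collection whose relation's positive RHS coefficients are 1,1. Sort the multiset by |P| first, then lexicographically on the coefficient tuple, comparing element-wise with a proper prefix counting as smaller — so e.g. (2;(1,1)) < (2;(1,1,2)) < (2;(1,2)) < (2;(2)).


The 14 primitive collections of Σ (r=7, n=2):

  P={0,1}:  v_{0} + v_{1} = 0 ; sig = (2;())
  P={3,4}:  v_{3} + v_{4} = 0 ; sig = (2;())
  P={0,2}:  v_{0} + v_{2} = v_{6} ; sig = (2;(1))
  P={0,4}:  v_{0} + v_{4} = v_{2} ; sig = (2;(1))
  P={0,5}:  v_{0} + v_{5} = v_{4} ; sig = (2;(1))
  P={1,2}:  v_{1} + v_{2} = v_{4} ; sig = (2;(1))
  P={1,4}:  v_{1} + v_{4} = v_{5} ; sig = (2;(1))
  P={1,6}:  v_{1} + v_{6} = v_{2} ; sig = (2;(1))
  P={2,3}:  v_{2} + v_{3} = v_{0} ; sig = (2;(1))
  P={3,5}:  v_{3} + v_{5} = v_{1} ; sig = (2;(1))
  P={5,6}:  v_{5} + v_{6} = v_{2} + v_{4} ; sig = (2;(1,1))
  P={2,5}:  v_{2} + v_{5} = 2·v_{4} ; sig = (2;(2))
  P={3,6}:  v_{3} + v_{6} = 2·v_{0} ; sig = (2;(2))
  P={4,6}:  v_{4} + v_{6} = 2·v_{2} ; sig = (2;(2))

Sorted signature multiset PRS(X):
[(2;()), (2;()), (2;(1)), (2;(1)), (2;(1)), (2;(1)), (2;(1)), (2;(1)), (2;(1)), (2;(1)), (2;(1,1)), (2;(2)), (2;(2)), (2;(2))]


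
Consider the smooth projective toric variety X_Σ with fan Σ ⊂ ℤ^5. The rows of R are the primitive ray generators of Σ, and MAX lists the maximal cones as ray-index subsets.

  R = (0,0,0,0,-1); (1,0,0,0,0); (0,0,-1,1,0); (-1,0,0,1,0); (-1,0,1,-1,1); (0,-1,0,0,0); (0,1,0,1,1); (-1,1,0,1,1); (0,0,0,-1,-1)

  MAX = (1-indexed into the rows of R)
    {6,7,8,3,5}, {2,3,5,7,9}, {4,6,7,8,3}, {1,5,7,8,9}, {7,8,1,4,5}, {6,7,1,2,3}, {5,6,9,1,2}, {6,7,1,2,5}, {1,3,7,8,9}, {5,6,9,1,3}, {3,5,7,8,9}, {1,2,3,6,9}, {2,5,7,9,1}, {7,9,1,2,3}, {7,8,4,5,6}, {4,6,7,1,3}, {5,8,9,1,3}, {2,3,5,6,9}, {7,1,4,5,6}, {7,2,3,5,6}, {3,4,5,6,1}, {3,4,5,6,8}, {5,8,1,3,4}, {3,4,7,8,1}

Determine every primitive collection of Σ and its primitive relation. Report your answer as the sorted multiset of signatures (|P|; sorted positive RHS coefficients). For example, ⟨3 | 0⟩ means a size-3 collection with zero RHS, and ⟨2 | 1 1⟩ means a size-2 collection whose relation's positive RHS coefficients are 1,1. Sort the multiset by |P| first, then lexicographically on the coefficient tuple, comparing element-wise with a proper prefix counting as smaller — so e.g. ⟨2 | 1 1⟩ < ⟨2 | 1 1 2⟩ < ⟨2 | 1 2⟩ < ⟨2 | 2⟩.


9 minimal non-faces of Δ(Σ) (on 9 rays):

  P = {2,8}:  v_{2} + v_{8} = v_{7}  →  sig = ⟨2 | 1⟩
  P = {2,4}:  v_{2} + v_{4} = v_{1} + v_{6} + v_{7}  →  sig = ⟨2 | 1 1 1⟩
  P = {4,9}:  v_{4} + v_{9} = 2·v_{1} + v_{3} + v_{5}  →  sig = ⟨2 | 1 1 2⟩
  P = {6,7,9}:  v_{6} + v_{7} + v_{9} = 0  →  sig = ⟨3 | 0⟩
  P = {1,6,8}:  v_{1} + v_{6} + v_{8} = v_{4}  →  sig = ⟨3 | 1⟩
  P = {6,8,9}:  v_{6} + v_{8} + v_{9} = v_{1} + v_{3} + v_{5}  →  sig = ⟨3 | 1 1 1⟩
  P = {1,2,3,5}:  v_{1} + v_{2} + v_{3} + v_{5} = 0  →  sig = ⟨4 | 0⟩
  P = {1,3,5,7}:  v_{1} + v_{3} + v_{5} + v_{7} = v_{8}  →  sig = ⟨4 | 1⟩
  P = {3,4,5,7}:  v_{3} + v_{4} + v_{5} + v_{7} = v_{6} + 2·v_{8}  →  sig = ⟨4 | 1 2⟩

so the primitive-relation signature multiset is
    |P|=2: 3 collections, coeffs (1), (1,1,1), (1,1,2)
    |P|=3: 3 collections, coeffs (), (1), (1,1,1)
    |P|=4: 3 collections, coeffs (), (1), (1,2)


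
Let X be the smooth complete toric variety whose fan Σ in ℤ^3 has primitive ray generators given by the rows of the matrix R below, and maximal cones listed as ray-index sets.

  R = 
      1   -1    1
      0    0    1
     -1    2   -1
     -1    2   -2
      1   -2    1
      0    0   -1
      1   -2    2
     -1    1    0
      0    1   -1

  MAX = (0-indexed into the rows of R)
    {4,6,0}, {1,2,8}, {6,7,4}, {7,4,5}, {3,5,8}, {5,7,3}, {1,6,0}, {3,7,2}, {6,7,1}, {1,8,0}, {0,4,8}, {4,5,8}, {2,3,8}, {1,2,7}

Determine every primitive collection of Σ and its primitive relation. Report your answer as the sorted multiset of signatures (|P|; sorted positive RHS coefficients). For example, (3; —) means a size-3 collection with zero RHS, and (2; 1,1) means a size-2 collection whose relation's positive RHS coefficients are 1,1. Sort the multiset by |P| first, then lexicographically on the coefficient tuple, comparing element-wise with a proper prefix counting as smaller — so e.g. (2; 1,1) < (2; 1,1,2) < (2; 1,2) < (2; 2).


Primitive collections (15):

  P = {1,5}:  v_{1} + v_{5} = 0  ⟹  sig = (2; —)
  P = {2,4}:  v_{2} + v_{4} = 0  ⟹  sig = (2; —)
  P = {3,6}:  v_{3} + v_{6} = 0  ⟹  sig = (2; —)
  P = {0,3}:  v_{0} + v_{3} = v_{8}  ⟹  sig = (2; 1)
  P = {0,7}:  v_{0} + v_{7} = v_{1}  ⟹  sig = (2; 1)
  P = {1,3}:  v_{1} + v_{3} = v_{2}  ⟹  sig = (2; 1)
  P = {1,4}:  v_{1} + v_{4} = v_{6}  ⟹  sig = (2; 1)
  P = {2,5}:  v_{2} + v_{5} = v_{3}  ⟹  sig = (2; 1)
  P = {2,6}:  v_{2} + v_{6} = v_{1}  ⟹  sig = (2; 1)
  P = {3,4}:  v_{3} + v_{4} = v_{5}  ⟹  sig = (2; 1)
  P = {5,6}:  v_{5} + v_{6} = v_{4}  ⟹  sig = (2; 1)
  P = {6,8}:  v_{6} + v_{8} = v_{0}  ⟹  sig = (2; 1)
  P = {7,8}:  v_{7} + v_{8} = v_{2}  ⟹  sig = (2; 1)
  P = {0,2}:  v_{0} + v_{2} = v_{1} + v_{8}  ⟹  sig = (2; 1,1)
  P = {0,5}:  v_{0} + v_{5} = v_{4} + v_{8}  ⟹  sig = (2; 1,1)

so the primitive-relation signature multiset is
    (2; —)
    (2; —)
    (2; —)
    (2; 1)
    (2; 1)
    (2; 1)
    (2; 1)
    (2; 1)
    (2; 1)
    (2; 1)
    (2; 1)
    (2; 1)
    (2; 1)
    (2; 1,1)
    (2; 1,1)


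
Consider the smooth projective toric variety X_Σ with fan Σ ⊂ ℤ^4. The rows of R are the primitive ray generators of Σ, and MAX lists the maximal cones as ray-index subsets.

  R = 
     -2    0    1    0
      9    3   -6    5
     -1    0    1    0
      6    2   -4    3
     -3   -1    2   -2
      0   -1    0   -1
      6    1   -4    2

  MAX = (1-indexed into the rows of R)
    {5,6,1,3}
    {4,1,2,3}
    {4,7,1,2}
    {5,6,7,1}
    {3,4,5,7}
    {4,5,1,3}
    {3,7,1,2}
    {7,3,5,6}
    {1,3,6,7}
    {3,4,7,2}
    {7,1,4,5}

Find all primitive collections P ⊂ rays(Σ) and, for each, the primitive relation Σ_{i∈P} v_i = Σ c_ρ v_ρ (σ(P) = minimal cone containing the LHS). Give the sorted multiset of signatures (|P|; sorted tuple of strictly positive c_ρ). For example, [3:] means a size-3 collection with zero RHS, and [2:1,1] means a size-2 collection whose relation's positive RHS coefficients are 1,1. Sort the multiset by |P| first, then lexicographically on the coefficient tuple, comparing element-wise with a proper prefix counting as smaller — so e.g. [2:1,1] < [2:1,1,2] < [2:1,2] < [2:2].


Σ has 5 primitive collections:

  {2,5}:  v_{2} + v_{5} = v_{4}  ⇒ sig = [2:1]
  {4,6}:  v_{4} + v_{6} = v_{7}  ⇒ sig = [2:1]
  {2,6}:  v_{2} + v_{6} = v_{1} + v_{3} + 2·v_{7}  ⇒ sig = [2:1,1,2]
  {1,3,5,7}:  v_{1} + v_{3} + v_{5} + v_{7} = 0  ⇒ sig = [4:]
  {1,3,4,7}:  v_{1} + v_{3} + v_{4} + v_{7} = v_{2}  ⇒ sig = [4:1]

so the primitive-relation signature multiset is
{ [2:1] ×2,  [2:1,1,2],  [4:],  [4:1] }


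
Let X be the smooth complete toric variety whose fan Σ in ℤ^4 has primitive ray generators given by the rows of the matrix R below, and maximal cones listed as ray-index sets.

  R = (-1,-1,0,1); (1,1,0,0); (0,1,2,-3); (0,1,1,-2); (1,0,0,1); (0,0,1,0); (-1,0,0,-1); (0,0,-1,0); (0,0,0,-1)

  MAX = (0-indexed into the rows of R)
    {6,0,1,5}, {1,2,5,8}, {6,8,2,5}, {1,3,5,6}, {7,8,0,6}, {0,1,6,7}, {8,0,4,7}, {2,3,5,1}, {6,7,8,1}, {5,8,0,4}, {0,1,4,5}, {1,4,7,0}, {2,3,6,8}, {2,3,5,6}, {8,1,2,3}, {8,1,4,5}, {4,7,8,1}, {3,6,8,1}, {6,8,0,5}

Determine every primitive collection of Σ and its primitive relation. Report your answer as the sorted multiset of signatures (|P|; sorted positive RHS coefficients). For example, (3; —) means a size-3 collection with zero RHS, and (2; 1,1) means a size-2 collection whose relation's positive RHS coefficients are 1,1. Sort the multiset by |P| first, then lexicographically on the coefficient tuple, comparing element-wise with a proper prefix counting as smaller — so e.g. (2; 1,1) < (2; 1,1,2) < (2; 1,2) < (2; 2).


|primitive collections| = 12. Relations:

  P = {4,6}:  v_{4} + v_{6} = 0  so sig = (2; —)
  P = {5,7}:  v_{5} + v_{7} = 0  so sig = (2; —)
  P = {0,3}:  v_{0} + v_{3} = v_{5} + v_{6}  so sig = (2; 1,1)
  P = {2,7}:  v_{2} + v_{7} = v_{3} + v_{8}  so sig = (2; 1,1)
  P = {3,4}:  v_{3} + v_{4} = v_{1} + v_{5} + v_{8}  so sig = (2; 1,1,1)
  P = {3,7}:  v_{3} + v_{7} = v_{1} + v_{6} + v_{8}  so sig = (2; 1,1,1)
  P = {0,2}:  v_{0} + v_{2} = 2·v_{5} + v_{6} + v_{8}  so sig = (2; 1,1,2)
  P = {2,4}:  v_{2} + v_{4} = v_{1} + 2·v_{5} + 2·v_{8}  so sig = (2; 1,2,2)
  P = {0,1,8}:  v_{0} + v_{1} + v_{8} = 0  so sig = (3; —)
  P = {3,5,8}:  v_{3} + v_{5} + v_{8} = v_{2}  so sig = (3; 1)
  P = {1,2,6}:  v_{1} + v_{2} + v_{6} = 2·v_{3}  so sig = (3; 2)
  P = {1,5,6,8}:  v_{1} + v_{5} + v_{6} + v_{8} = v_{3}  so sig = (4; 1)

Signatures (|P|; sorted positive RHS coefficients), sorted:
    |P|=2: 8 collections, coeffs (), (), (1,1), (1,1), (1,1,1), (1,1,1), (1,1,2), (1,2,2)
    |P|=3: 3 collections, coeffs (), (1), (2)
    |P|=4: 1 collection, coeffs (1)


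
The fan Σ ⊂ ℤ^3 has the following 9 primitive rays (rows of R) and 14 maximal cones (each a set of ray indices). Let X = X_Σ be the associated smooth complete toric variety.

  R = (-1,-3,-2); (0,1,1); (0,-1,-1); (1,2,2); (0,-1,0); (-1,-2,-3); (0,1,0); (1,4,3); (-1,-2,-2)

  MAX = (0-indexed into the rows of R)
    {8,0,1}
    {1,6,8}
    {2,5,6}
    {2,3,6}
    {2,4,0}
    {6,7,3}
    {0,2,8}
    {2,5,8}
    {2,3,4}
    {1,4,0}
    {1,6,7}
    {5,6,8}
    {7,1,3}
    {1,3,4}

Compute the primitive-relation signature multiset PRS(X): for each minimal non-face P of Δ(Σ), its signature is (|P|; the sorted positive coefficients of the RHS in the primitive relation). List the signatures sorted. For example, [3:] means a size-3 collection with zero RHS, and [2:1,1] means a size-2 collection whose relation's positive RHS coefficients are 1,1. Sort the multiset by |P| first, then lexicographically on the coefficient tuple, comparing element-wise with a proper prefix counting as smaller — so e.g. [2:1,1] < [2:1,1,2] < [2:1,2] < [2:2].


Σ has 17 primitive collections:

  • {1,2}:  v_{1} + v_{2} = 0 ; sig = [2:]
  • {3,8}:  v_{3} + v_{8} = 0 ; sig = [2:]
  • {4,6}:  v_{4} + v_{6} = 0 ; sig = [2:]
  • {0,3}:  v_{0} + v_{3} = v_{4} ; sig = [2:1]
  • {0,6}:  v_{0} + v_{6} = v_{8} ; sig = [2:1]
  • {0,7}:  v_{0} + v_{7} = v_{1} ; sig = [2:1]
  • {4,8}:  v_{4} + v_{8} = v_{0} ; sig = [2:1]
  • {1,5}:  v_{1} + v_{5} = v_{6} + v_{8} ; sig = [2:1,1]
  • {2,7}:  v_{2} + v_{7} = v_{3} + v_{6} ; sig = [2:1,1]
  • {3,5}:  v_{3} + v_{5} = v_{2} + v_{6} ; sig = [2:1,1]
  • {4,5}:  v_{4} + v_{5} = v_{2} + v_{8} ; sig = [2:1,1]
  • {4,7}:  v_{4} + v_{7} = v_{1} + v_{3} ; sig = [2:1,1]
  • {7,8}:  v_{7} + v_{8} = v_{1} + v_{6} ; sig = [2:1,1]
  • {0,5}:  v_{0} + v_{5} = v_{2} + 2·v_{8} ; sig = [2:1,2]
  • {5,7}:  v_{5} + v_{7} = 2·v_{6} ; sig = [2:2]
  • {1,3,6}:  v_{1} + v_{3} + v_{6} = v_{7} ; sig = [3:1]
  • {2,6,8}:  v_{2} + v_{6} + v_{8} = v_{5} ; sig = [3:1]

Hence PRS(X_Σ) =
[[2:], [2:], [2:], [2:1], [2:1], [2:1], [2:1], [2:1,1], [2:1,1], [2:1,1], [2:1,1], [2:1,1], [2:1,1], [2:1,2], [2:2], [3:1], [3:1]]


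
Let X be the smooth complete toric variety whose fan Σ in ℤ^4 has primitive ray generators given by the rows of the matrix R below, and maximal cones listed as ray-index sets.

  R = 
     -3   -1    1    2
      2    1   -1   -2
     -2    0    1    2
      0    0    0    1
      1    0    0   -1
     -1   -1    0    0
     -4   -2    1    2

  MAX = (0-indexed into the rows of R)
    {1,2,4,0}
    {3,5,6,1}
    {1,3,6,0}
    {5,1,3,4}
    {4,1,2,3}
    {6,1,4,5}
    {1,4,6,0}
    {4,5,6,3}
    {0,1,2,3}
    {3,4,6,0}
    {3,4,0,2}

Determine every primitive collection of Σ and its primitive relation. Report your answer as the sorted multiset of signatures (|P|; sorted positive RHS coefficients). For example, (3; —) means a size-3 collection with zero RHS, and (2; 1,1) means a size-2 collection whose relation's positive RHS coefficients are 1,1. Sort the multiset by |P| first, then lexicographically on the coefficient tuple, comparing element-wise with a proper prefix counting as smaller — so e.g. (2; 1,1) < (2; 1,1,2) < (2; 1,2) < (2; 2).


Δ(Σ) — 7 vertices, 5 min non-faces:

  P = {0,5}:  v_{0} + v_{5} = v_{6}  →  sig = (2; 1)
  P = {2,5}:  v_{2} + v_{5} = v_{0}  →  sig = (2; 1)
  P = {2,6}:  v_{2} + v_{6} = 2·v_{0}  →  sig = (2; 2)
  P = {0,1,3,4}:  v_{0} + v_{1} + v_{3} + v_{4} = 0  →  sig = (4; —)
  P = {1,3,4,6}:  v_{1} + v_{3} + v_{4} + v_{6} = v_{5}  →  sig = (4; 1)

Hence PRS(X_Σ) =
    |P|=2: 3 collections, coeffs (1), (1), (2)
    |P|=4: 2 collections, coeffs (), (1)


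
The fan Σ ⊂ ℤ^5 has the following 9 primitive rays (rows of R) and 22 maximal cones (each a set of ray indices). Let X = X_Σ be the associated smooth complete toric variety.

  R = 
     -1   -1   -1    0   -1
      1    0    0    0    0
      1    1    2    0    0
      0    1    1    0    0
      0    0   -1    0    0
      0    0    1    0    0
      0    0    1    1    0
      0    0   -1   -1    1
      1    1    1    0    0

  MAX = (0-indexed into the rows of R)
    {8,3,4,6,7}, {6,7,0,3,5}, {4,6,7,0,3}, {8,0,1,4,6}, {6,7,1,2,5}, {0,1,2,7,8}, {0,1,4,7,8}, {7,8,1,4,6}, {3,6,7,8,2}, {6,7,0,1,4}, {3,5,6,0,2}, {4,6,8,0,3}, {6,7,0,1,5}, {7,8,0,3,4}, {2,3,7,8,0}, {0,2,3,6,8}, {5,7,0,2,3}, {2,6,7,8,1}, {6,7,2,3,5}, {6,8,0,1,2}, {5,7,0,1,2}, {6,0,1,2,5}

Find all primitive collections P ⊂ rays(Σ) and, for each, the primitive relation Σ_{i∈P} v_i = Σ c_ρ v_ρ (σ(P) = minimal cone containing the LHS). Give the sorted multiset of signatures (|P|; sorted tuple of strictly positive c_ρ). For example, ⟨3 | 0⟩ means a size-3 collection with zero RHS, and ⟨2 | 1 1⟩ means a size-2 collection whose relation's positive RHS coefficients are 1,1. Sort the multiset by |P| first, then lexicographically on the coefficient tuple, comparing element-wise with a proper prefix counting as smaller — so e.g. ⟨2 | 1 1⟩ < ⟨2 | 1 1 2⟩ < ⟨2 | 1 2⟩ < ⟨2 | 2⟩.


6 collections generate NE(X_Σ); each relation:

  • {4,5}:  v_{4} + v_{5} = 0 ; sig = ⟨2 | 0⟩
  • {1,3}:  v_{1} + v_{3} = v_{8} ; sig = ⟨2 | 1⟩
  • {2,4}:  v_{2} + v_{4} = v_{8} ; sig = ⟨2 | 1⟩
  • {5,8}:  v_{5} + v_{8} = v_{2} ; sig = ⟨2 | 1⟩
  • {0,6,7,8}:  v_{0} + v_{6} + v_{7} + v_{8} = 0 ; sig = ⟨4 | 0⟩
  • {0,2,6,7}:  v_{0} + v_{2} + v_{6} + v_{7} = v_{5} ; sig = ⟨4 | 1⟩

so the primitive-relation signature multiset is
{ ⟨2 | 0⟩,  ⟨2 | 1⟩ ×3,  ⟨4 | 0⟩,  ⟨4 | 1⟩ }


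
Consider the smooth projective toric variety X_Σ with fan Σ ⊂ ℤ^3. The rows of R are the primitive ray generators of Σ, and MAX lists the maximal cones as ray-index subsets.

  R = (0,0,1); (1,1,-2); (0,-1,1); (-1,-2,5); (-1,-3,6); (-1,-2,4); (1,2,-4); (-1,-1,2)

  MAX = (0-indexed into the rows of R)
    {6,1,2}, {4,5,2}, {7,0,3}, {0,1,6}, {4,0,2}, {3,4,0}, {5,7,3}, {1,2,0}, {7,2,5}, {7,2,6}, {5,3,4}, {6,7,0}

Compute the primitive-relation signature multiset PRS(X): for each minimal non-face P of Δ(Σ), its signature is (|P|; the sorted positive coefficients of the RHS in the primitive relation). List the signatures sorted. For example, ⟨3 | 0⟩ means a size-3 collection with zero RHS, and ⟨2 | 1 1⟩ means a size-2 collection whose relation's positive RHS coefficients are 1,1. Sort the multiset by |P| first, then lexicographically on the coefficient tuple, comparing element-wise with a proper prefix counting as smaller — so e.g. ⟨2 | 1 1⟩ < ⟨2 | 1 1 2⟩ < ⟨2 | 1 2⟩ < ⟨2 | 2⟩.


Minimal non-faces — 12 found among 8 rays, 12 max cones:

  • {1,7}:  v_{1} + v_{7} = 0  ⇒ sig = ⟨2 | 0⟩
  • {5,6}:  v_{5} + v_{6} = 0  ⇒ sig = ⟨2 | 0⟩
  • {0,5}:  v_{0} + v_{5} = v_{3}  ⇒ sig = ⟨2 | 1⟩
  • {2,3}:  v_{2} + v_{3} = v_{4}  ⇒ sig = ⟨2 | 1⟩
  • {3,6}:  v_{3} + v_{6} = v_{0}  ⇒ sig = ⟨2 | 1⟩
  • {1,5}:  v_{1} + v_{5} = v_{0} + v_{2}  ⇒ sig = ⟨2 | 1 1⟩
  • {4,6}:  v_{4} + v_{6} = v_{0} + v_{2}  ⇒ sig = ⟨2 | 1 1⟩
  • {1,3}:  v_{1} + v_{3} = 2·v_{0} + v_{2}  ⇒ sig = ⟨2 | 1 2⟩
  • {4,7}:  v_{4} + v_{7} = 2·v_{5}  ⇒ sig = ⟨2 | 2⟩
  • {1,4}:  v_{1} + v_{4} = 2·v_{0} + 2·v_{2}  ⇒ sig = ⟨2 | 2 2⟩
  • {0,2,6}:  v_{0} + v_{2} + v_{6} = v_{1}  ⇒ sig = ⟨3 | 1⟩
  • {0,2,7}:  v_{0} + v_{2} + v_{7} = v_{5}  ⇒ sig = ⟨3 | 1⟩

Signatures (|P|; sorted positive RHS coefficients), sorted:
{ ⟨2 | 0⟩ ×2,  ⟨2 | 1⟩ ×3,  ⟨2 | 1 1⟩ ×2,  ⟨2 | 1 2⟩,  ⟨2 | 2⟩,  ⟨2 | 2 2⟩,  ⟨3 | 1⟩ ×2 }
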